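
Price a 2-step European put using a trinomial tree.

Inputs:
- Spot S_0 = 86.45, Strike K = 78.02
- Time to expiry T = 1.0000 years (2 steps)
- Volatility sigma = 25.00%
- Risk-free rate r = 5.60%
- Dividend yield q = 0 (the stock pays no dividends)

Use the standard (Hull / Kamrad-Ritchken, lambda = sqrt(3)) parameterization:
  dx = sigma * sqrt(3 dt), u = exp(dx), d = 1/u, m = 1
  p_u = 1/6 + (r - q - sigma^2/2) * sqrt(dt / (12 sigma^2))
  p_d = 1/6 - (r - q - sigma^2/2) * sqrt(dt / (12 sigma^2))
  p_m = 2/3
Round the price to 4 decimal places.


Answer: Price = V(0,0) = 3.2855

Derivation:
dt = T/N = 0.500000; dx = sigma*sqrt(3*dt) = 0.306186
u = exp(dx) = 1.358235; d = 1/u = 0.736250
p_u = 0.186875, p_m = 0.666667, p_d = 0.146458
Discount per step: exp(-r*dt) = 0.972388
Stock lattice S(k, j) with j the centered position index:
  k=0: S(0,+0) = 86.4500
  k=1: S(1,-1) = 63.6488; S(1,+0) = 86.4500; S(1,+1) = 117.4194
  k=2: S(2,-2) = 46.8614; S(2,-1) = 63.6488; S(2,+0) = 86.4500; S(2,+1) = 117.4194; S(2,+2) = 159.4832
Terminal payoffs V(N, j) = max(K - S_T, 0):
  V(2,-2) = 31.158625; V(2,-1) = 14.371230; V(2,+0) = 0.000000; V(2,+1) = 0.000000; V(2,+2) = 0.000000
Backward induction: V(k, j) = exp(-r*dt) * [p_u * V(k+1, j+1) + p_m * V(k+1, j) + p_d * V(k+1, j-1)]
  V(1,-1) = exp(-r*dt) * [p_u*0.000000 + p_m*14.371230 + p_d*31.158625] = 13.753716
  V(1,+0) = exp(-r*dt) * [p_u*0.000000 + p_m*0.000000 + p_d*14.371230] = 2.046670
  V(1,+1) = exp(-r*dt) * [p_u*0.000000 + p_m*0.000000 + p_d*0.000000] = 0.000000
  V(0,+0) = exp(-r*dt) * [p_u*0.000000 + p_m*2.046670 + p_d*13.753716] = 3.285500


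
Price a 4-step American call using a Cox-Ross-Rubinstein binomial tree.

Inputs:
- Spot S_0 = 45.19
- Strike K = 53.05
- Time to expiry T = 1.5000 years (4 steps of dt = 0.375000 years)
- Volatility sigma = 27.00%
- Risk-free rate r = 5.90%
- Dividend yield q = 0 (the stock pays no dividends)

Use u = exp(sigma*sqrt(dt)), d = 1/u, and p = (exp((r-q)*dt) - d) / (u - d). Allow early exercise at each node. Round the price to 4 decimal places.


Answer: Price = V(0,0) = 4.9082

Derivation:
dt = T/N = 0.375000
u = exp(sigma*sqrt(dt)) = 1.179795; d = 1/u = 0.847605
p = (exp((r-q)*dt) - d) / (u - d) = 0.526105
Discount per step: exp(-r*dt) = 0.978118
Stock lattice S(k, i) with i counting down-moves:
  k=0: S(0,0) = 45.1900
  k=1: S(1,0) = 53.3149; S(1,1) = 38.3033
  k=2: S(2,0) = 62.9007; S(2,1) = 45.1900; S(2,2) = 32.4660
  k=3: S(3,0) = 74.2099; S(3,1) = 53.3149; S(3,2) = 38.3033; S(3,3) = 27.5184
  k=4: S(4,0) = 87.5525; S(4,1) = 62.9007; S(4,2) = 45.1900; S(4,3) = 32.4660; S(4,4) = 23.3247
Terminal payoffs V(N, i) = max(S_T - K, 0):
  V(4,0) = 34.502451; V(4,1) = 9.850678; V(4,2) = 0.000000; V(4,3) = 0.000000; V(4,4) = 0.000000
Backward induction: V(k, i) = exp(-r*dt) * [p * V(k+1, i) + (1-p) * V(k+1, i+1)]; then take max(V_cont, immediate exercise) for American.
  V(3,0) = exp(-r*dt) * [p*34.502451 + (1-p)*9.850678] = 22.320737; exercise = 21.159895; V(3,0) = max -> 22.320737
  V(3,1) = exp(-r*dt) * [p*9.850678 + (1-p)*0.000000] = 5.069083; exercise = 0.264929; V(3,1) = max -> 5.069083
  V(3,2) = exp(-r*dt) * [p*0.000000 + (1-p)*0.000000] = 0.000000; exercise = 0.000000; V(3,2) = max -> 0.000000
  V(3,3) = exp(-r*dt) * [p*0.000000 + (1-p)*0.000000] = 0.000000; exercise = 0.000000; V(3,3) = max -> 0.000000
  V(2,0) = exp(-r*dt) * [p*22.320737 + (1-p)*5.069083] = 13.835729; exercise = 9.850678; V(2,0) = max -> 13.835729
  V(2,1) = exp(-r*dt) * [p*5.069083 + (1-p)*0.000000] = 2.608511; exercise = 0.000000; V(2,1) = max -> 2.608511
  V(2,2) = exp(-r*dt) * [p*0.000000 + (1-p)*0.000000] = 0.000000; exercise = 0.000000; V(2,2) = max -> 0.000000
  V(1,0) = exp(-r*dt) * [p*13.835729 + (1-p)*2.608511] = 8.328871; exercise = 0.264929; V(1,0) = max -> 8.328871
  V(1,1) = exp(-r*dt) * [p*2.608511 + (1-p)*0.000000] = 1.342320; exercise = 0.000000; V(1,1) = max -> 1.342320
  V(0,0) = exp(-r*dt) * [p*8.328871 + (1-p)*1.342320] = 4.908172; exercise = 0.000000; V(0,0) = max -> 4.908172


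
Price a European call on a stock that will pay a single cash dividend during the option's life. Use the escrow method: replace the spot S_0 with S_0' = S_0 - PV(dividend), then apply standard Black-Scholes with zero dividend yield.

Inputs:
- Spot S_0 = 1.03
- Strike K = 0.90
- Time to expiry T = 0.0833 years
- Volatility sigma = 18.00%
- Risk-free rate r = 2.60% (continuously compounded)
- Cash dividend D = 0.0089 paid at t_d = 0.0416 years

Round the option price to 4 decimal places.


PV(D) = D * exp(-r * t_d) = 0.0089 * 0.99891898 = 0.00889038
S_0' = S_0 - PV(D) = 1.0300 - 0.00889038 = 1.02110962
d1 = (ln(S_0'/K) + (r + sigma^2/2)*T) / (sigma*sqrt(T)) = 2.49784121
d2 = d1 - sigma*sqrt(T) = 2.44589008
exp(-rT) = 0.99783654
N(d1) = 0.99375239; N(d2) = 0.99277525
C = S_0' * N(d1) - K * exp(-rT) * N(d2) = 1.02110962 * 0.99375239 - 0.9000 * 0.99783654 * 0.99277525 = 0.1232

Answer: Price = 0.1232


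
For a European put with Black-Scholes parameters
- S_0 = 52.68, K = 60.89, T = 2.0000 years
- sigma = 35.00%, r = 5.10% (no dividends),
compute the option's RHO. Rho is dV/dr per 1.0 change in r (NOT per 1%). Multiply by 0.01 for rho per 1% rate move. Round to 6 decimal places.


Answer: Rho = -69.371757

Derivation:
d1 = 0.1609514824; d2 = -0.3340232644
phi(d1) = 0.3938082265; exp(-qT) = 1.0000000000; exp(-rT) = 0.9030295517
N(-d2) = 0.6308189983
Rho = -K*T*exp(-rT)*N(-d2) = -60.8900 * 2.0000 * 0.9030295517 * 0.6308189983 = -69.371757


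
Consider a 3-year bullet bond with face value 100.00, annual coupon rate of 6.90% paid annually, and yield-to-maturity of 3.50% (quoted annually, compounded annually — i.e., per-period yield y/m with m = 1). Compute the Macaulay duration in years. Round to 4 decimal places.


Coupon per period c = face * coupon_rate / m = 6.900000
Periods per year m = 1; per-period yield y/m = 0.035000
Number of cashflows N = 3
Cashflows (t years, CF_t, discount factor 1/(1+y/m)^(m*t), PV):
  t = 1.0000: CF_t = 6.900000, DF = 0.966184, PV = 6.666667
  t = 2.0000: CF_t = 6.900000, DF = 0.933511, PV = 6.441224
  t = 3.0000: CF_t = 106.900000, DF = 0.901943, PV = 96.417675
Price P = sum_t PV_t = 109.525566
Macaulay numerator sum_t t * PV_t:
  t * PV_t at t = 1.0000: 6.666667
  t * PV_t at t = 2.0000: 12.882448
  t * PV_t at t = 3.0000: 289.253026
Macaulay duration D = (sum_t t * PV_t) / P = 308.802140 / 109.525566 = 2.819453

Answer: Macaulay duration = 2.8195 years


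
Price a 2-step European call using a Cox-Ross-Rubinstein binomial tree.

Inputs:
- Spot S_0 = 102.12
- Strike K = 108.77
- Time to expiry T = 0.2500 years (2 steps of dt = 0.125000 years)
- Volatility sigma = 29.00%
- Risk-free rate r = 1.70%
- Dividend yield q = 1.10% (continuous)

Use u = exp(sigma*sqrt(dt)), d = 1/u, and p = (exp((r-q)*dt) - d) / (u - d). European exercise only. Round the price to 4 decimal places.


dt = T/N = 0.125000
u = exp(sigma*sqrt(dt)) = 1.107971; d = 1/u = 0.902551
p = (exp((r-q)*dt) - d) / (u - d) = 0.478042
Discount per step: exp(-r*dt) = 0.997877
Stock lattice S(k, i) with i counting down-moves:
  k=0: S(0,0) = 102.1200
  k=1: S(1,0) = 113.1460; S(1,1) = 92.1685
  k=2: S(2,0) = 125.3625; S(2,1) = 102.1200; S(2,2) = 83.1867
Terminal payoffs V(N, i) = max(S_T - K, 0):
  V(2,0) = 16.592502; V(2,1) = 0.000000; V(2,2) = 0.000000
Backward induction: V(k, i) = exp(-r*dt) * [p * V(k+1, i) + (1-p) * V(k+1, i+1)].
  V(1,0) = exp(-r*dt) * [p*16.592502 + (1-p)*0.000000] = 7.915079
  V(1,1) = exp(-r*dt) * [p*0.000000 + (1-p)*0.000000] = 0.000000
  V(0,0) = exp(-r*dt) * [p*7.915079 + (1-p)*0.000000] = 3.775710

Answer: Price = V(0,0) = 3.7757


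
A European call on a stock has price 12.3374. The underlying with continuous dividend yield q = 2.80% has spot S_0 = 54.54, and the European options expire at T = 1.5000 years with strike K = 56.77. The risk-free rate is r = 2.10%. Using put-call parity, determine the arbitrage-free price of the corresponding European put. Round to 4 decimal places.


Put-call parity: C - P = S_0 * exp(-qT) - K * exp(-rT).
S_0 * exp(-qT) = 54.5400 * 0.95886978 = 52.29675783
K * exp(-rT) = 56.7700 * 0.96899096 = 55.00961660
P = C - S*exp(-qT) + K*exp(-rT)
P = 12.3374 - 52.29675783 + 55.00961660 = 15.0503

Answer: Put price = 15.0503


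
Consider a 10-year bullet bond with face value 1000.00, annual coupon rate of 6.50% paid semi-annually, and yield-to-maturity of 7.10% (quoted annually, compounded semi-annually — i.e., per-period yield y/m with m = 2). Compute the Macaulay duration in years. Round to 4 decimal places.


Answer: Macaulay duration = 7.4428 years

Derivation:
Coupon per period c = face * coupon_rate / m = 32.500000
Periods per year m = 2; per-period yield y/m = 0.035500
Number of cashflows N = 20
Cashflows (t years, CF_t, discount factor 1/(1+y/m)^(m*t), PV):
  t = 0.5000: CF_t = 32.500000, DF = 0.965717, PV = 31.385804
  t = 1.0000: CF_t = 32.500000, DF = 0.932609, PV = 30.309806
  t = 1.5000: CF_t = 32.500000, DF = 0.900637, PV = 29.270696
  t = 2.0000: CF_t = 32.500000, DF = 0.869760, PV = 28.267210
  t = 2.5000: CF_t = 32.500000, DF = 0.839942, PV = 27.298127
  t = 3.0000: CF_t = 32.500000, DF = 0.811147, PV = 26.362266
  t = 3.5000: CF_t = 32.500000, DF = 0.783338, PV = 25.458490
  t = 4.0000: CF_t = 32.500000, DF = 0.756483, PV = 24.585698
  t = 4.5000: CF_t = 32.500000, DF = 0.730549, PV = 23.742827
  t = 5.0000: CF_t = 32.500000, DF = 0.705503, PV = 22.928853
  t = 5.5000: CF_t = 32.500000, DF = 0.681316, PV = 22.142784
  t = 6.0000: CF_t = 32.500000, DF = 0.657959, PV = 21.383664
  t = 6.5000: CF_t = 32.500000, DF = 0.635402, PV = 20.650569
  t = 7.0000: CF_t = 32.500000, DF = 0.613619, PV = 19.942606
  t = 7.5000: CF_t = 32.500000, DF = 0.592582, PV = 19.258915
  t = 8.0000: CF_t = 32.500000, DF = 0.572267, PV = 18.598662
  t = 8.5000: CF_t = 32.500000, DF = 0.552648, PV = 17.961045
  t = 9.0000: CF_t = 32.500000, DF = 0.533701, PV = 17.345288
  t = 9.5000: CF_t = 32.500000, DF = 0.515404, PV = 16.750640
  t = 10.0000: CF_t = 1032.500000, DF = 0.497735, PV = 513.911097
Price P = sum_t PV_t = 957.555047
Macaulay numerator sum_t t * PV_t:
  t * PV_t at t = 0.5000: 15.692902
  t * PV_t at t = 1.0000: 30.309806
  t * PV_t at t = 1.5000: 43.906044
  t * PV_t at t = 2.0000: 56.534420
  t * PV_t at t = 2.5000: 68.245317
  t * PV_t at t = 3.0000: 79.086799
  t * PV_t at t = 3.5000: 89.104714
  t * PV_t at t = 4.0000: 98.342790
  t * PV_t at t = 4.5000: 106.842722
  t * PV_t at t = 5.0000: 114.644265
  t * PV_t at t = 5.5000: 121.785313
  t * PV_t at t = 6.0000: 128.301984
  t * PV_t at t = 6.5000: 134.228697
  t * PV_t at t = 7.0000: 139.598244
  t * PV_t at t = 7.5000: 144.441861
  t * PV_t at t = 8.0000: 148.789299
  t * PV_t at t = 8.5000: 152.668884
  t * PV_t at t = 9.0000: 156.107588
  t * PV_t at t = 9.5000: 159.131078
  t * PV_t at t = 10.0000: 5139.110972
Macaulay duration D = (sum_t t * PV_t) / P = 7126.873699 / 957.555047 = 7.442782


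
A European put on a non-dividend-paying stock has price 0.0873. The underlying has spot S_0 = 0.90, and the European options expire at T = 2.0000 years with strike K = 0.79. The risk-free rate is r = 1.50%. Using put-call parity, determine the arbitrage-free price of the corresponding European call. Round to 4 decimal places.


Put-call parity: C - P = S_0 * exp(-qT) - K * exp(-rT).
S_0 * exp(-qT) = 0.9000 * 1.00000000 = 0.90000000
K * exp(-rT) = 0.7900 * 0.97044553 = 0.76665197
C = P + S*exp(-qT) - K*exp(-rT)
C = 0.0873 + 0.90000000 - 0.76665197 = 0.2206

Answer: Call price = 0.2206


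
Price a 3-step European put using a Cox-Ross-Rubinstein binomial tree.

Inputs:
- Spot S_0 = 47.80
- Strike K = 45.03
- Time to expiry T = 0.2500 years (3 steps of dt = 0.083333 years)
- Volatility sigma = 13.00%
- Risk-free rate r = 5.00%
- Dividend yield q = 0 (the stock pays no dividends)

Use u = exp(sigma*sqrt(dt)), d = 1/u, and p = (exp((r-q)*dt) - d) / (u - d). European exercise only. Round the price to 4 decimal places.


Answer: Price = V(0,0) = 0.2140

Derivation:
dt = T/N = 0.083333
u = exp(sigma*sqrt(dt)) = 1.038241; d = 1/u = 0.963168
p = (exp((r-q)*dt) - d) / (u - d) = 0.546236
Discount per step: exp(-r*dt) = 0.995842
Stock lattice S(k, i) with i counting down-moves:
  k=0: S(0,0) = 47.8000
  k=1: S(1,0) = 49.6279; S(1,1) = 46.0394
  k=2: S(2,0) = 51.5257; S(2,1) = 47.8000; S(2,2) = 44.3437
  k=3: S(3,0) = 53.4961; S(3,1) = 49.6279; S(3,2) = 46.0394; S(3,3) = 42.7104
Terminal payoffs V(N, i) = max(K - S_T, 0):
  V(3,0) = 0.000000; V(3,1) = 0.000000; V(3,2) = 0.000000; V(3,3) = 2.319605
Backward induction: V(k, i) = exp(-r*dt) * [p * V(k+1, i) + (1-p) * V(k+1, i+1)].
  V(2,0) = exp(-r*dt) * [p*0.000000 + (1-p)*0.000000] = 0.000000
  V(2,1) = exp(-r*dt) * [p*0.000000 + (1-p)*0.000000] = 0.000000
  V(2,2) = exp(-r*dt) * [p*0.000000 + (1-p)*2.319605] = 1.048176
  V(1,0) = exp(-r*dt) * [p*0.000000 + (1-p)*0.000000] = 0.000000
  V(1,1) = exp(-r*dt) * [p*0.000000 + (1-p)*1.048176] = 0.473646
  V(0,0) = exp(-r*dt) * [p*0.000000 + (1-p)*0.473646] = 0.214030


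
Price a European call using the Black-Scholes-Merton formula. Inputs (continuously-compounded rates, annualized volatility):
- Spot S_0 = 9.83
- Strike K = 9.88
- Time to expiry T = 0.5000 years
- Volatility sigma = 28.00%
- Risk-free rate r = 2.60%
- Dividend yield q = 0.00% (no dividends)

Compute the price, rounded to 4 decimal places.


d1 = (ln(S/K) + (r - q + 0.5*sigma^2) * T) / (sigma * sqrt(T)) = 0.13902943
d2 = d1 - sigma * sqrt(T) = -0.05896047
exp(-rT) = 0.98708414; exp(-qT) = 1.00000000
C = S_0 * exp(-qT) * N(d1) - K * exp(-rT) * N(d2)
N(d1) = 0.55528655; N(d2) = 0.47649180
C = 9.8300 * 1.00000000 * 0.55528655 - 9.8800 * 0.98708414 * 0.47649180 = 0.8115

Answer: Price = 0.8115


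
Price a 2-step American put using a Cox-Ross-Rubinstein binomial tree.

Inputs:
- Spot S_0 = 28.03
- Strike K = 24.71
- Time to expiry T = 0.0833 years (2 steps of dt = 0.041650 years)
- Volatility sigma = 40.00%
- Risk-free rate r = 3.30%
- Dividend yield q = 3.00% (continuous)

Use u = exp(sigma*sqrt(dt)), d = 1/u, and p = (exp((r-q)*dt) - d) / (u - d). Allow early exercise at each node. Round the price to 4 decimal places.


Answer: Price = V(0,0) = 0.2430

Derivation:
dt = T/N = 0.041650
u = exp(sigma*sqrt(dt)) = 1.085058; d = 1/u = 0.921610
p = (exp((r-q)*dt) - d) / (u - d) = 0.480368
Discount per step: exp(-r*dt) = 0.998626
Stock lattice S(k, i) with i counting down-moves:
  k=0: S(0,0) = 28.0300
  k=1: S(1,0) = 30.4142; S(1,1) = 25.8327
  k=2: S(2,0) = 33.0011; S(2,1) = 28.0300; S(2,2) = 23.8077
Terminal payoffs V(N, i) = max(K - S_T, 0):
  V(2,0) = 0.000000; V(2,1) = 0.000000; V(2,2) = 0.902308
Backward induction: V(k, i) = exp(-r*dt) * [p * V(k+1, i) + (1-p) * V(k+1, i+1)]; then take max(V_cont, immediate exercise) for American.
  V(1,0) = exp(-r*dt) * [p*0.000000 + (1-p)*0.000000] = 0.000000; exercise = 0.000000; V(1,0) = max -> 0.000000
  V(1,1) = exp(-r*dt) * [p*0.000000 + (1-p)*0.902308] = 0.468225; exercise = 0.000000; V(1,1) = max -> 0.468225
  V(0,0) = exp(-r*dt) * [p*0.000000 + (1-p)*0.468225] = 0.242971; exercise = 0.000000; V(0,0) = max -> 0.242971


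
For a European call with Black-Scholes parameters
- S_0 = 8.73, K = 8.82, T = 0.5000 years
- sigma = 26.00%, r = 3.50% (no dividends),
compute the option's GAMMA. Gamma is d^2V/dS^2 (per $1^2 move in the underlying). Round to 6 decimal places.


Answer: Gamma = 0.246429

Derivation:
d1 = 0.1313233266; d2 = -0.0525244365
phi(d1) = 0.3955170268; exp(-qT) = 1.0000000000; exp(-rT) = 0.9826522357
Gamma = exp(-qT) * phi(d1) / (S * sigma * sqrt(T)) = 1.0000000000 * 0.3955170268 / (8.7300 * 0.2600 * 0.7071067812) = 0.246429


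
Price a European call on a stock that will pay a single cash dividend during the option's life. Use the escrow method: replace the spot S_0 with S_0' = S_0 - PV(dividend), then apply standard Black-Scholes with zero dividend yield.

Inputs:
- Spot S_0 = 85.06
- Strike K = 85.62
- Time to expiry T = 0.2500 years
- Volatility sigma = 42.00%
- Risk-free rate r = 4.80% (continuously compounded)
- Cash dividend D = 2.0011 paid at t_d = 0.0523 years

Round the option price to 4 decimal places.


PV(D) = D * exp(-r * t_d) = 2.0011 * 0.99749275 = 1.99608274
S_0' = S_0 - PV(D) = 85.0600 - 1.99608274 = 83.06391726
d1 = (ln(S_0'/K) + (r + sigma^2/2)*T) / (sigma*sqrt(T)) = 0.01781666
d2 = d1 - sigma*sqrt(T) = -0.19218334
exp(-rT) = 0.98807171
N(d1) = 0.50710744; N(d2) = 0.42379930
C = S_0' * N(d1) - K * exp(-rT) * N(d2) = 83.06391726 * 0.50710744 - 85.6200 * 0.98807171 * 0.42379930 = 6.2695

Answer: Price = 6.2695


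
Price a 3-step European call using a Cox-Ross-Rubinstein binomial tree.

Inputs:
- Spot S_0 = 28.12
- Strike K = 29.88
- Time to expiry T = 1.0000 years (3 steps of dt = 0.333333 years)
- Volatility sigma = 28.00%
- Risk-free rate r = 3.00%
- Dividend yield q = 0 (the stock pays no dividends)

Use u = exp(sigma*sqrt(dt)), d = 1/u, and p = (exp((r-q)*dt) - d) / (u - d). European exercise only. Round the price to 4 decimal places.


Answer: Price = V(0,0) = 2.9427

Derivation:
dt = T/N = 0.333333
u = exp(sigma*sqrt(dt)) = 1.175458; d = 1/u = 0.850732
p = (exp((r-q)*dt) - d) / (u - d) = 0.490623
Discount per step: exp(-r*dt) = 0.990050
Stock lattice S(k, i) with i counting down-moves:
  k=0: S(0,0) = 28.1200
  k=1: S(1,0) = 33.0539; S(1,1) = 23.9226
  k=2: S(2,0) = 38.8535; S(2,1) = 28.1200; S(2,2) = 20.3517
  k=3: S(3,0) = 45.6706; S(3,1) = 33.0539; S(3,2) = 23.9226; S(3,3) = 17.3139
Terminal payoffs V(N, i) = max(S_T - K, 0):
  V(3,0) = 15.790624; V(3,1) = 3.173886; V(3,2) = 0.000000; V(3,3) = 0.000000
Backward induction: V(k, i) = exp(-r*dt) * [p * V(k+1, i) + (1-p) * V(k+1, i+1)].
  V(2,0) = exp(-r*dt) * [p*15.790624 + (1-p)*3.173886] = 9.270774
  V(2,1) = exp(-r*dt) * [p*3.173886 + (1-p)*0.000000] = 1.541687
  V(2,2) = exp(-r*dt) * [p*0.000000 + (1-p)*0.000000] = 0.000000
  V(1,0) = exp(-r*dt) * [p*9.270774 + (1-p)*1.541687] = 5.280683
  V(1,1) = exp(-r*dt) * [p*1.541687 + (1-p)*0.000000] = 0.748861
  V(0,0) = exp(-r*dt) * [p*5.280683 + (1-p)*0.748861] = 2.942702


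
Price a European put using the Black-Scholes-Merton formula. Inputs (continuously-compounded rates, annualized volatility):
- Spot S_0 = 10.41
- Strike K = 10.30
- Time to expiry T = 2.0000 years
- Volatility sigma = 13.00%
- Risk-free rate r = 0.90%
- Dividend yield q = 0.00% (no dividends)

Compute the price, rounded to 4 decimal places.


Answer: Price = 0.6139

Derivation:
d1 = (ln(S/K) + (r - q + 0.5*sigma^2) * T) / (sigma * sqrt(T)) = 0.24761241
d2 = d1 - sigma * sqrt(T) = 0.06376465
exp(-rT) = 0.98216103; exp(-qT) = 1.00000000
P = K * exp(-rT) * N(-d2) - S_0 * exp(-qT) * N(-d1)
N(-d1) = 0.40221715; N(-d2) = 0.47457881
P = 10.3000 * 0.98216103 * 0.47457881 - 10.4100 * 1.00000000 * 0.40221715 = 0.6139


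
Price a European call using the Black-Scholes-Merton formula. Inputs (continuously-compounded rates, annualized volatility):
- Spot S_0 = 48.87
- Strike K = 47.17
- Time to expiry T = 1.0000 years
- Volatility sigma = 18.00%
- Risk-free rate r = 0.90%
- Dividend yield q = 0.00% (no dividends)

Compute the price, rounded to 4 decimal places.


d1 = (ln(S/K) + (r - q + 0.5*sigma^2) * T) / (sigma * sqrt(T)) = 0.33669786
d2 = d1 - sigma * sqrt(T) = 0.15669786
exp(-rT) = 0.99104038; exp(-qT) = 1.00000000
C = S_0 * exp(-qT) * N(d1) - K * exp(-rT) * N(d2)
N(d1) = 0.63182766; N(d2) = 0.56225851
C = 48.8700 * 1.00000000 * 0.63182766 - 47.1700 * 0.99104038 * 0.56225851 = 4.5933

Answer: Price = 4.5933


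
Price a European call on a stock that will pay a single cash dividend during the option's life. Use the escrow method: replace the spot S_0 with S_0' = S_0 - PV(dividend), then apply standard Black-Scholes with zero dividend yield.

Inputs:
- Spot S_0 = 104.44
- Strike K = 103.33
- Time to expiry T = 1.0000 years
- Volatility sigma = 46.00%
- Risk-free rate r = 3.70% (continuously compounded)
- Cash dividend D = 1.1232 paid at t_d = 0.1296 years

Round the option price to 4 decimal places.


PV(D) = D * exp(-r * t_d) = 1.1232 * 0.99521628 = 1.11782692
S_0' = S_0 - PV(D) = 104.4400 - 1.11782692 = 103.32217308
d1 = (ln(S_0'/K) + (r + sigma^2/2)*T) / (sigma*sqrt(T)) = 0.31027011
d2 = d1 - sigma*sqrt(T) = -0.14972989
exp(-rT) = 0.96367614
N(d1) = 0.62182222; N(d2) = 0.44048886
C = S_0' * N(d1) - K * exp(-rT) * N(d2) = 103.32217308 * 0.62182222 - 103.3300 * 0.96367614 * 0.44048886 = 20.3856

Answer: Price = 20.3856


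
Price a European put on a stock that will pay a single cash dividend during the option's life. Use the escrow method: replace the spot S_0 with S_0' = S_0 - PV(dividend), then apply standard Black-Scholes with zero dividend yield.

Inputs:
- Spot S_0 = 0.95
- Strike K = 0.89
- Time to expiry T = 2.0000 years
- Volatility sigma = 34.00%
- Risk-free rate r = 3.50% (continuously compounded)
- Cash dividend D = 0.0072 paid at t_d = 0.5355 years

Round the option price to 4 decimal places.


PV(D) = D * exp(-r * t_d) = 0.0072 * 0.98143205 = 0.00706631
S_0' = S_0 - PV(D) = 0.9500 - 0.00706631 = 0.94293369
d1 = (ln(S_0'/K) + (r + sigma^2/2)*T) / (sigma*sqrt(T)) = 0.50615223
d2 = d1 - sigma*sqrt(T) = 0.02531962
exp(-rT) = 0.93239382
N(-d1) = 0.30637489; N(-d2) = 0.48990001
P = K * exp(-rT) * N(-d2) - S_0' * N(-d1) = 0.8900 * 0.93239382 * 0.48990001 - 0.94293369 * 0.30637489 = 0.1176

Answer: Price = 0.1176


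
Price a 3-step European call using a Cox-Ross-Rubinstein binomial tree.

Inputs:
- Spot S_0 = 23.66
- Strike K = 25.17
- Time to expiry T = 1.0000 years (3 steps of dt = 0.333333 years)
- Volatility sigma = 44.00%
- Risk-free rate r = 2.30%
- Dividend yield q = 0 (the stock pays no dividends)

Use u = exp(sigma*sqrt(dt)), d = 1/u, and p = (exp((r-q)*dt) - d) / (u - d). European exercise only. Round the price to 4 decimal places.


dt = T/N = 0.333333
u = exp(sigma*sqrt(dt)) = 1.289216; d = 1/u = 0.775665
p = (exp((r-q)*dt) - d) / (u - d) = 0.451817
Discount per step: exp(-r*dt) = 0.992363
Stock lattice S(k, i) with i counting down-moves:
  k=0: S(0,0) = 23.6600
  k=1: S(1,0) = 30.5028; S(1,1) = 18.3522
  k=2: S(2,0) = 39.3248; S(2,1) = 23.6600; S(2,2) = 14.2352
  k=3: S(3,0) = 50.6981; S(3,1) = 30.5028; S(3,2) = 18.3522; S(3,3) = 11.0417
Terminal payoffs V(N, i) = max(S_T - K, 0):
  V(3,0) = 25.528089; V(3,1) = 5.332846; V(3,2) = 0.000000; V(3,3) = 0.000000
Backward induction: V(k, i) = exp(-r*dt) * [p * V(k+1, i) + (1-p) * V(k+1, i+1)].
  V(2,0) = exp(-r*dt) * [p*25.528089 + (1-p)*5.332846] = 14.346982
  V(2,1) = exp(-r*dt) * [p*5.332846 + (1-p)*0.000000] = 2.391068
  V(2,2) = exp(-r*dt) * [p*0.000000 + (1-p)*0.000000] = 0.000000
  V(1,0) = exp(-r*dt) * [p*14.346982 + (1-p)*2.391068] = 7.733435
  V(1,1) = exp(-r*dt) * [p*2.391068 + (1-p)*0.000000] = 1.072074
  V(0,0) = exp(-r*dt) * [p*7.733435 + (1-p)*1.072074] = 4.050616

Answer: Price = V(0,0) = 4.0506


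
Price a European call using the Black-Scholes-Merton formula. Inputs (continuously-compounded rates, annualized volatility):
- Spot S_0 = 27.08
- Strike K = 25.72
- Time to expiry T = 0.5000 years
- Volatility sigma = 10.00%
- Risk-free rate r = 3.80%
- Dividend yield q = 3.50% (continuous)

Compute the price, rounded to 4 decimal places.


d1 = (ln(S/K) + (r - q + 0.5*sigma^2) * T) / (sigma * sqrt(T)) = 0.78526398
d2 = d1 - sigma * sqrt(T) = 0.71455330
exp(-rT) = 0.98117936; exp(-qT) = 0.98265224
C = S_0 * exp(-qT) * N(d1) - K * exp(-rT) * N(d2)
N(d1) = 0.78385060; N(d2) = 0.76255745
C = 27.0800 * 0.98265224 * 0.78385060 - 25.7200 * 0.98117936 * 0.76255745 = 1.6146

Answer: Price = 1.6146


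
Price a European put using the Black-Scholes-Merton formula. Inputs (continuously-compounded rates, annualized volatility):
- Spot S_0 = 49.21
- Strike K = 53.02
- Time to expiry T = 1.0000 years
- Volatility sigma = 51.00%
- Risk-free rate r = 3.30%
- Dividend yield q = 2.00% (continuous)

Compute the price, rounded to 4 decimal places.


Answer: Price = 11.6200

Derivation:
d1 = (ln(S/K) + (r - q + 0.5*sigma^2) * T) / (sigma * sqrt(T)) = 0.13426991
d2 = d1 - sigma * sqrt(T) = -0.37573009
exp(-rT) = 0.96753856; exp(-qT) = 0.98019867
P = K * exp(-rT) * N(-d2) - S_0 * exp(-qT) * N(-d1)
N(-d1) = 0.44659457; N(-d2) = 0.64644122
P = 53.0200 * 0.96753856 * 0.64644122 - 49.2100 * 0.98019867 * 0.44659457 = 11.6200


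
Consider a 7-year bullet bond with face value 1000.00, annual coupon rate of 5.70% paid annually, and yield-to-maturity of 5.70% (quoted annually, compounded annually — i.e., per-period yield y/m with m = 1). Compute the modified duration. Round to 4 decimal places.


Coupon per period c = face * coupon_rate / m = 57.000000
Periods per year m = 1; per-period yield y/m = 0.057000
Number of cashflows N = 7
Cashflows (t years, CF_t, discount factor 1/(1+y/m)^(m*t), PV):
  t = 1.0000: CF_t = 57.000000, DF = 0.946074, PV = 53.926206
  t = 2.0000: CF_t = 57.000000, DF = 0.895056, PV = 51.018171
  t = 3.0000: CF_t = 57.000000, DF = 0.846789, PV = 48.266954
  t = 4.0000: CF_t = 57.000000, DF = 0.801125, PV = 45.664100
  t = 5.0000: CF_t = 57.000000, DF = 0.757923, PV = 43.201609
  t = 6.0000: CF_t = 57.000000, DF = 0.717051, PV = 40.871910
  t = 7.0000: CF_t = 1057.000000, DF = 0.678383, PV = 717.051050
Price P = sum_t PV_t = 1000.000000
First compute Macaulay numerator sum_t t * PV_t:
  t * PV_t at t = 1.0000: 53.926206
  t * PV_t at t = 2.0000: 102.036341
  t * PV_t at t = 3.0000: 144.800862
  t * PV_t at t = 4.0000: 182.656402
  t * PV_t at t = 5.0000: 216.008044
  t * PV_t at t = 6.0000: 245.231459
  t * PV_t at t = 7.0000: 5019.357351
Macaulay duration D = 5964.016665 / 1000.000000 = 5.964017
Modified duration = D / (1 + y/m) = 5.964017 / (1 + 0.057000) = 5.642400

Answer: Modified duration = 5.6424


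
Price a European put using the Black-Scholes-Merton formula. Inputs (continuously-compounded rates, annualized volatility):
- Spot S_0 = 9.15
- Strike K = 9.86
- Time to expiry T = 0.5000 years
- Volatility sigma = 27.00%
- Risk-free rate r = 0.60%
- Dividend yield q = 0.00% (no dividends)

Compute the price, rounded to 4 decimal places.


Answer: Price = 1.1121

Derivation:
d1 = (ln(S/K) + (r - q + 0.5*sigma^2) * T) / (sigma * sqrt(T)) = -0.28026198
d2 = d1 - sigma * sqrt(T) = -0.47118081
exp(-rT) = 0.99700450; exp(-qT) = 1.00000000
P = K * exp(-rT) * N(-d2) - S_0 * exp(-qT) * N(-d1)
N(-d1) = 0.61036174; N(-d2) = 0.68124419
P = 9.8600 * 0.99700450 * 0.68124419 - 9.1500 * 1.00000000 * 0.61036174 = 1.1121


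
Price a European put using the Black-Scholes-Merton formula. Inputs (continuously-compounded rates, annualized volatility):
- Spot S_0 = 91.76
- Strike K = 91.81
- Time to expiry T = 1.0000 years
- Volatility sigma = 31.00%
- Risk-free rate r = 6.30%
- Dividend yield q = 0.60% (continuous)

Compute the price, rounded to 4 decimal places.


Answer: Price = 8.6028

Derivation:
d1 = (ln(S/K) + (r - q + 0.5*sigma^2) * T) / (sigma * sqrt(T)) = 0.33711371
d2 = d1 - sigma * sqrt(T) = 0.02711371
exp(-rT) = 0.93894347; exp(-qT) = 0.99401796
P = K * exp(-rT) * N(-d2) - S_0 * exp(-qT) * N(-d1)
N(-d1) = 0.36801559; N(-d2) = 0.48918452
P = 91.8100 * 0.93894347 * 0.48918452 - 91.7600 * 0.99401796 * 0.36801559 = 8.6028


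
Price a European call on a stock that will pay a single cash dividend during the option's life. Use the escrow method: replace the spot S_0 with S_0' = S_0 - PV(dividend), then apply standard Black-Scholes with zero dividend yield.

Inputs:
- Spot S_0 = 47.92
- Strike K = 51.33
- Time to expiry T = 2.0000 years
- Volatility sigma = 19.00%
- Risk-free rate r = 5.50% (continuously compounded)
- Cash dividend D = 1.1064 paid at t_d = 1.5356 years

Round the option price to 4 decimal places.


Answer: Price = 5.4370

Derivation:
PV(D) = D * exp(-r * t_d) = 1.1064 * 0.91901025 = 1.01679294
S_0' = S_0 - PV(D) = 47.9200 - 1.01679294 = 46.90320706
d1 = (ln(S_0'/K) + (r + sigma^2/2)*T) / (sigma*sqrt(T)) = 0.20807799
d2 = d1 - sigma*sqrt(T) = -0.06062258
exp(-rT) = 0.89583414
N(d1) = 0.58241597; N(d2) = 0.47582989
C = S_0' * N(d1) - K * exp(-rT) * N(d2) = 46.90320706 * 0.58241597 - 51.3300 * 0.89583414 * 0.47582989 = 5.4370


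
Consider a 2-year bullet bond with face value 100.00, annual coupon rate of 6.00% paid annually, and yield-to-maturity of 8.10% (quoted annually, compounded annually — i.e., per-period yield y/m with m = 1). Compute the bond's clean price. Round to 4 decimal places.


Coupon per period c = face * coupon_rate / m = 6.000000
Periods per year m = 1; per-period yield y/m = 0.081000
Number of cashflows N = 2
Cashflows (t years, CF_t, discount factor 1/(1+y/m)^(m*t), PV):
  t = 1.0000: CF_t = 6.000000, DF = 0.925069, PV = 5.550416
  t = 2.0000: CF_t = 106.000000, DF = 0.855753, PV = 90.709856
Price P = sum_t PV_t = 96.260272

Answer: Price = 96.2603


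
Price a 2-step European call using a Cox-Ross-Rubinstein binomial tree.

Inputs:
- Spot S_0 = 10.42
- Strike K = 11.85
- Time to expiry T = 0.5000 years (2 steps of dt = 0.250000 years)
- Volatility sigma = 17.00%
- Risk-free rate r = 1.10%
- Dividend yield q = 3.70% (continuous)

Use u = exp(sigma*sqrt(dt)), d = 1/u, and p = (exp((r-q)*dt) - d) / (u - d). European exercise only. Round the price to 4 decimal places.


dt = T/N = 0.250000
u = exp(sigma*sqrt(dt)) = 1.088717; d = 1/u = 0.918512
p = (exp((r-q)*dt) - d) / (u - d) = 0.440697
Discount per step: exp(-r*dt) = 0.997254
Stock lattice S(k, i) with i counting down-moves:
  k=0: S(0,0) = 10.4200
  k=1: S(1,0) = 11.3444; S(1,1) = 9.5709
  k=2: S(2,0) = 12.3509; S(2,1) = 10.4200; S(2,2) = 8.7910
Terminal payoffs V(N, i) = max(S_T - K, 0):
  V(2,0) = 0.500877; V(2,1) = 0.000000; V(2,2) = 0.000000
Backward induction: V(k, i) = exp(-r*dt) * [p * V(k+1, i) + (1-p) * V(k+1, i+1)].
  V(1,0) = exp(-r*dt) * [p*0.500877 + (1-p)*0.000000] = 0.220129
  V(1,1) = exp(-r*dt) * [p*0.000000 + (1-p)*0.000000] = 0.000000
  V(0,0) = exp(-r*dt) * [p*0.220129 + (1-p)*0.000000] = 0.096744

Answer: Price = V(0,0) = 0.0967


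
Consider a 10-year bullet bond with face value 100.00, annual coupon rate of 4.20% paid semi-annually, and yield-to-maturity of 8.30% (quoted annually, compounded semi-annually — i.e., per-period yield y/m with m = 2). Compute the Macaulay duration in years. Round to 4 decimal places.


Answer: Macaulay duration = 7.8952 years

Derivation:
Coupon per period c = face * coupon_rate / m = 2.100000
Periods per year m = 2; per-period yield y/m = 0.041500
Number of cashflows N = 20
Cashflows (t years, CF_t, discount factor 1/(1+y/m)^(m*t), PV):
  t = 0.5000: CF_t = 2.100000, DF = 0.960154, PV = 2.016323
  t = 1.0000: CF_t = 2.100000, DF = 0.921895, PV = 1.935979
  t = 1.5000: CF_t = 2.100000, DF = 0.885161, PV = 1.858838
  t = 2.0000: CF_t = 2.100000, DF = 0.849890, PV = 1.784770
  t = 2.5000: CF_t = 2.100000, DF = 0.816025, PV = 1.713653
  t = 3.0000: CF_t = 2.100000, DF = 0.783510, PV = 1.645370
  t = 3.5000: CF_t = 2.100000, DF = 0.752290, PV = 1.579808
  t = 4.0000: CF_t = 2.100000, DF = 0.722314, PV = 1.516859
  t = 4.5000: CF_t = 2.100000, DF = 0.693532, PV = 1.456417
  t = 5.0000: CF_t = 2.100000, DF = 0.665897, PV = 1.398384
  t = 5.5000: CF_t = 2.100000, DF = 0.639364, PV = 1.342664
  t = 6.0000: CF_t = 2.100000, DF = 0.613887, PV = 1.289164
  t = 6.5000: CF_t = 2.100000, DF = 0.589426, PV = 1.237795
  t = 7.0000: CF_t = 2.100000, DF = 0.565940, PV = 1.188473
  t = 7.5000: CF_t = 2.100000, DF = 0.543389, PV = 1.141117
  t = 8.0000: CF_t = 2.100000, DF = 0.521737, PV = 1.095648
  t = 8.5000: CF_t = 2.100000, DF = 0.500948, PV = 1.051990
  t = 9.0000: CF_t = 2.100000, DF = 0.480987, PV = 1.010072
  t = 9.5000: CF_t = 2.100000, DF = 0.461821, PV = 0.969824
  t = 10.0000: CF_t = 102.100000, DF = 0.443419, PV = 45.273102
Price P = sum_t PV_t = 72.506251
Macaulay numerator sum_t t * PV_t:
  t * PV_t at t = 0.5000: 1.008161
  t * PV_t at t = 1.0000: 1.935979
  t * PV_t at t = 1.5000: 2.788257
  t * PV_t at t = 2.0000: 3.569540
  t * PV_t at t = 2.5000: 4.284133
  t * PV_t at t = 3.0000: 4.936111
  t * PV_t at t = 3.5000: 5.529329
  t * PV_t at t = 4.0000: 6.067434
  t * PV_t at t = 4.5000: 6.553878
  t * PV_t at t = 5.0000: 6.991922
  t * PV_t at t = 5.5000: 7.384651
  t * PV_t at t = 6.0000: 7.734981
  t * PV_t at t = 6.5000: 8.045668
  t * PV_t at t = 7.0000: 8.319314
  t * PV_t at t = 7.5000: 8.558378
  t * PV_t at t = 8.0000: 8.765181
  t * PV_t at t = 8.5000: 8.941915
  t * PV_t at t = 9.0000: 9.090649
  t * PV_t at t = 9.5000: 9.213331
  t * PV_t at t = 10.0000: 452.731024
Macaulay duration D = (sum_t t * PV_t) / P = 572.449835 / 72.506251 = 7.895179


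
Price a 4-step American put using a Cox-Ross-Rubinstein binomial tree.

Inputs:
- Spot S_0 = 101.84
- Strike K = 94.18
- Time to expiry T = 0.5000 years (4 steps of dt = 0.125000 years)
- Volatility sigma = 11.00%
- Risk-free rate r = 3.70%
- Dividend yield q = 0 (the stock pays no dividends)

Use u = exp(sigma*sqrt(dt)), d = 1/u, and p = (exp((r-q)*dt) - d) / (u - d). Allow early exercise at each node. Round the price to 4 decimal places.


Answer: Price = V(0,0) = 0.3198

Derivation:
dt = T/N = 0.125000
u = exp(sigma*sqrt(dt)) = 1.039657; d = 1/u = 0.961856
p = (exp((r-q)*dt) - d) / (u - d) = 0.549862
Discount per step: exp(-r*dt) = 0.995386
Stock lattice S(k, i) with i counting down-moves:
  k=0: S(0,0) = 101.8400
  k=1: S(1,0) = 105.8787; S(1,1) = 97.9554
  k=2: S(2,0) = 110.0775; S(2,1) = 101.8400; S(2,2) = 94.2189
  k=3: S(3,0) = 114.4429; S(3,1) = 105.8787; S(3,2) = 97.9554; S(3,3) = 90.6250
  k=4: S(4,0) = 118.9813; S(4,1) = 110.0775; S(4,2) = 101.8400; S(4,3) = 94.2189; S(4,4) = 87.1682
Terminal payoffs V(N, i) = max(K - S_T, 0):
  V(4,0) = 0.000000; V(4,1) = 0.000000; V(4,2) = 0.000000; V(4,3) = 0.000000; V(4,4) = 7.011811
Backward induction: V(k, i) = exp(-r*dt) * [p * V(k+1, i) + (1-p) * V(k+1, i+1)]; then take max(V_cont, immediate exercise) for American.
  V(3,0) = exp(-r*dt) * [p*0.000000 + (1-p)*0.000000] = 0.000000; exercise = 0.000000; V(3,0) = max -> 0.000000
  V(3,1) = exp(-r*dt) * [p*0.000000 + (1-p)*0.000000] = 0.000000; exercise = 0.000000; V(3,1) = max -> 0.000000
  V(3,2) = exp(-r*dt) * [p*0.000000 + (1-p)*0.000000] = 0.000000; exercise = 0.000000; V(3,2) = max -> 0.000000
  V(3,3) = exp(-r*dt) * [p*0.000000 + (1-p)*7.011811] = 3.141715; exercise = 3.554980; V(3,3) = max -> 3.554980
  V(2,0) = exp(-r*dt) * [p*0.000000 + (1-p)*0.000000] = 0.000000; exercise = 0.000000; V(2,0) = max -> 0.000000
  V(2,1) = exp(-r*dt) * [p*0.000000 + (1-p)*0.000000] = 0.000000; exercise = 0.000000; V(2,1) = max -> 0.000000
  V(2,2) = exp(-r*dt) * [p*0.000000 + (1-p)*3.554980] = 1.592846; exercise = 0.000000; V(2,2) = max -> 1.592846
  V(1,0) = exp(-r*dt) * [p*0.000000 + (1-p)*0.000000] = 0.000000; exercise = 0.000000; V(1,0) = max -> 0.000000
  V(1,1) = exp(-r*dt) * [p*0.000000 + (1-p)*1.592846] = 0.713691; exercise = 0.000000; V(1,1) = max -> 0.713691
  V(0,0) = exp(-r*dt) * [p*0.000000 + (1-p)*0.713691] = 0.319777; exercise = 0.000000; V(0,0) = max -> 0.319777


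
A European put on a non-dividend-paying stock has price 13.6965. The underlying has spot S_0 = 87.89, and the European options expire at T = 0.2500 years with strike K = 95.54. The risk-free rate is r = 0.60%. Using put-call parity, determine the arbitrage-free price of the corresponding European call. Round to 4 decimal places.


Put-call parity: C - P = S_0 * exp(-qT) - K * exp(-rT).
S_0 * exp(-qT) = 87.8900 * 1.00000000 = 87.89000000
K * exp(-rT) = 95.5400 * 0.99850112 = 95.39679743
C = P + S*exp(-qT) - K*exp(-rT)
C = 13.6965 + 87.89000000 - 95.39679743 = 6.1897

Answer: Call price = 6.1897


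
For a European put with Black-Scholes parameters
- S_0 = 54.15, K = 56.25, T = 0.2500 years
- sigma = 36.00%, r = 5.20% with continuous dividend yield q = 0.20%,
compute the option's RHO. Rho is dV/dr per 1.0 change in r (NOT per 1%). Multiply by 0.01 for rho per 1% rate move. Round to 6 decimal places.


d1 = -0.0519337091; d2 = -0.2319337091
phi(d1) = 0.3984046474; exp(-qT) = 0.9995001250; exp(-rT) = 0.9870841350
N(-d2) = 0.5917052489
Rho = -K*T*exp(-rT)*N(-d2) = -56.2500 * 0.2500 * 0.9870841350 * 0.5917052489 = -8.213384

Answer: Rho = -8.213384


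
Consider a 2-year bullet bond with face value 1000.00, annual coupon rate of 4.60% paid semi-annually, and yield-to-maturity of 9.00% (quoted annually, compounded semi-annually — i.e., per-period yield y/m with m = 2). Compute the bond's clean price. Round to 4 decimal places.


Answer: Price = 921.0744

Derivation:
Coupon per period c = face * coupon_rate / m = 23.000000
Periods per year m = 2; per-period yield y/m = 0.045000
Number of cashflows N = 4
Cashflows (t years, CF_t, discount factor 1/(1+y/m)^(m*t), PV):
  t = 0.5000: CF_t = 23.000000, DF = 0.956938, PV = 22.009569
  t = 1.0000: CF_t = 23.000000, DF = 0.915730, PV = 21.061789
  t = 1.5000: CF_t = 23.000000, DF = 0.876297, PV = 20.154822
  t = 2.0000: CF_t = 1023.000000, DF = 0.838561, PV = 857.848254
Price P = sum_t PV_t = 921.074435


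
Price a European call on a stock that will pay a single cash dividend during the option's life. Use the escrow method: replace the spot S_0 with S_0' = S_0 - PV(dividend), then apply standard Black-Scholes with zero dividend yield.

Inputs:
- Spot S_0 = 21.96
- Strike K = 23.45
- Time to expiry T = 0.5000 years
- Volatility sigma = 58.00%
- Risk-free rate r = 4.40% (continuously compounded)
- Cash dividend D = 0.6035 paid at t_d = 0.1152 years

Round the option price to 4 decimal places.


PV(D) = D * exp(-r * t_d) = 0.6035 * 0.99494402 = 0.60044872
S_0' = S_0 - PV(D) = 21.9600 - 0.60044872 = 21.35955128
d1 = (ln(S_0'/K) + (r + sigma^2/2)*T) / (sigma*sqrt(T)) = 0.03103592
d2 = d1 - sigma*sqrt(T) = -0.37908601
exp(-rT) = 0.97824024
N(d1) = 0.51237955; N(d2) = 0.35231200
C = S_0' * N(d1) - K * exp(-rT) * N(d2) = 21.35955128 * 0.51237955 - 23.4500 * 0.97824024 * 0.35231200 = 2.8623

Answer: Price = 2.8623


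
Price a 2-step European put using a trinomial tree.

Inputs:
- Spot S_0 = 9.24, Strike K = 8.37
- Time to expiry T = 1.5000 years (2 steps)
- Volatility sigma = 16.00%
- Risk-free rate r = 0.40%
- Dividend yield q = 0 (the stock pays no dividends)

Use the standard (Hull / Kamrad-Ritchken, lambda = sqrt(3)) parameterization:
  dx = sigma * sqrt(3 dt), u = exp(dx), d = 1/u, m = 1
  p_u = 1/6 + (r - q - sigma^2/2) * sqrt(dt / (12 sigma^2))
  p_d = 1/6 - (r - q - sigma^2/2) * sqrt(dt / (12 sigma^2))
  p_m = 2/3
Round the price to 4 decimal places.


Answer: Price = V(0,0) = 0.3492

Derivation:
dt = T/N = 0.750000; dx = sigma*sqrt(3*dt) = 0.240000
u = exp(dx) = 1.271249; d = 1/u = 0.786628
p_u = 0.152917, p_m = 0.666667, p_d = 0.180417
Discount per step: exp(-r*dt) = 0.997004
Stock lattice S(k, j) with j the centered position index:
  k=0: S(0,+0) = 9.2400
  k=1: S(1,-1) = 7.2684; S(1,+0) = 9.2400; S(1,+1) = 11.7463
  k=2: S(2,-2) = 5.7176; S(2,-1) = 7.2684; S(2,+0) = 9.2400; S(2,+1) = 11.7463; S(2,+2) = 14.9325
Terminal payoffs V(N, j) = max(K - S_T, 0):
  V(2,-2) = 2.652441; V(2,-1) = 1.101559; V(2,+0) = 0.000000; V(2,+1) = 0.000000; V(2,+2) = 0.000000
Backward induction: V(k, j) = exp(-r*dt) * [p_u * V(k+1, j+1) + p_m * V(k+1, j) + p_d * V(k+1, j-1)]
  V(1,-1) = exp(-r*dt) * [p_u*0.000000 + p_m*1.101559 + p_d*2.652441] = 1.209284
  V(1,+0) = exp(-r*dt) * [p_u*0.000000 + p_m*0.000000 + p_d*1.101559] = 0.198144
  V(1,+1) = exp(-r*dt) * [p_u*0.000000 + p_m*0.000000 + p_d*0.000000] = 0.000000
  V(0,+0) = exp(-r*dt) * [p_u*0.000000 + p_m*0.198144 + p_d*1.209284] = 0.349222


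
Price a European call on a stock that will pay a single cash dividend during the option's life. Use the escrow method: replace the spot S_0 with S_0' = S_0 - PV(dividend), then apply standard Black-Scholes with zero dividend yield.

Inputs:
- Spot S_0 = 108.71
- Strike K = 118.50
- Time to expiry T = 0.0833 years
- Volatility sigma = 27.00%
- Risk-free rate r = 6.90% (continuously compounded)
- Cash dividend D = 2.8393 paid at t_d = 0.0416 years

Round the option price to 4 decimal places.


Answer: Price = 0.3396

Derivation:
PV(D) = D * exp(-r * t_d) = 2.8393 * 0.99713372 = 2.83116176
S_0' = S_0 - PV(D) = 108.7100 - 2.83116176 = 105.87883824
d1 = (ln(S_0'/K) + (r + sigma^2/2)*T) / (sigma*sqrt(T)) = -1.33245185
d2 = d1 - sigma*sqrt(T) = -1.41037855
exp(-rT) = 0.99426879
N(d1) = 0.09135588; N(d2) = 0.07921397
C = S_0' * N(d1) - K * exp(-rT) * N(d2) = 105.87883824 * 0.09135588 - 118.5000 * 0.99426879 * 0.07921397 = 0.3396


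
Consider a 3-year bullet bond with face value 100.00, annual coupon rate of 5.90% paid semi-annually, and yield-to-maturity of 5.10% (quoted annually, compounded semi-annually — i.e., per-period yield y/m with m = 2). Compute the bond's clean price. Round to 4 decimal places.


Coupon per period c = face * coupon_rate / m = 2.950000
Periods per year m = 2; per-period yield y/m = 0.025500
Number of cashflows N = 6
Cashflows (t years, CF_t, discount factor 1/(1+y/m)^(m*t), PV):
  t = 0.5000: CF_t = 2.950000, DF = 0.975134, PV = 2.876646
  t = 1.0000: CF_t = 2.950000, DF = 0.950886, PV = 2.805115
  t = 1.5000: CF_t = 2.950000, DF = 0.927242, PV = 2.735363
  t = 2.0000: CF_t = 2.950000, DF = 0.904185, PV = 2.667346
  t = 2.5000: CF_t = 2.950000, DF = 0.881702, PV = 2.601020
  t = 3.0000: CF_t = 102.950000, DF = 0.859777, PV = 88.514081
Price P = sum_t PV_t = 102.199571

Answer: Price = 102.1996
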